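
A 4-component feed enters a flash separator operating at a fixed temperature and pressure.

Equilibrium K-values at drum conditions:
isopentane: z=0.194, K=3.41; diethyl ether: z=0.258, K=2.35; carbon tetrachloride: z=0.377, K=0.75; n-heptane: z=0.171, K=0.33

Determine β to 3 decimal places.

β = 0.739

Let β = V/F and solve Σ zᵢ(Kᵢ−1)/(1+β(Kᵢ−1)) = 0.
Check two-phase: ΣzᵢKᵢ = 1.607 > 1 and Σzᵢ/Kᵢ = 1.188 > 1, so g(0) = 0.607 > 0 and g(1) = -0.188 < 0.
Newton–Raphson from β = 0.36:
  β = 0.360: g = 0.2302, g' = -0.698 → β = 0.690
  β = 0.690: g = 0.0290, g' = -0.585 → β = 0.739
Converged at β = 0.739.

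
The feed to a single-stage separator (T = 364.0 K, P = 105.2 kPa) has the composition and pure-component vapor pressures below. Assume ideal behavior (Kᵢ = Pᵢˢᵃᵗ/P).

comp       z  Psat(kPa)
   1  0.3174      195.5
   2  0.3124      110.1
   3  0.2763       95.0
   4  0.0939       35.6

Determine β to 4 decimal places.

Raoult's law: Kᵢ = Pᵢˢᵃᵗ/P = Pᵢˢᵃᵗ/105.2.
  K_1 = 195.5/105.2 = 1.858365, K_2 = 110.1/105.2 = 1.046578, K_3 = 95.0/105.2 = 0.903042, K_4 = 35.6/105.2 = 0.338403
Let β = V/F and solve Σ zᵢ(Kᵢ−1)/(1+β(Kᵢ−1)) = 0.
Feasibility: ΣzᵢKᵢ = 1.1981, Σzᵢ/Kᵢ = 1.0527 — both > 1, two phases present.
Newton iteration, β⁰ = 0.52:
  β = 0.5200: g = 0.07966, g' = -0.2108 → β = 0.8978
  β = 0.8978: g = -0.01452, g' = -0.3277 → β = 0.8535
  β = 0.8535: g = -0.00067, g' = -0.2985 → β = 0.8512
Converged at β = 0.8512.

β = 0.8512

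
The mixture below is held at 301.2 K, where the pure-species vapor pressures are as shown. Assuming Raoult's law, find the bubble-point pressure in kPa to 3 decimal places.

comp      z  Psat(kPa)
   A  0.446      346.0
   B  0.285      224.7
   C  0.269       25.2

At the bubble point ψ → 0, so ΣzᵢKᵢ = 1 with Kᵢ = Pᵢˢᵃᵗ/P ⇒ P = ΣzᵢPᵢˢᵃᵗ.
P = 0.446·346.0 + 0.285·224.7 + 0.269·25.2 = 225.134 kPa

Pbub = 225.134 kPa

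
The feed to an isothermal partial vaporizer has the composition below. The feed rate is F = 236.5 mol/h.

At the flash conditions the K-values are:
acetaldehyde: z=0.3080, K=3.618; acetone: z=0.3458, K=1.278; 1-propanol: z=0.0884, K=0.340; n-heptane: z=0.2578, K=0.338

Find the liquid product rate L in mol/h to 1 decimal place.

L = 89.5 mol/h

Material balance + equilibrium reduce to Σ zᵢ(Kᵢ−1)/(1+V/F(Kᵢ−1)) = 0.
Check two-phase: ΣzᵢKᵢ = 1.6735 > 1 and Σzᵢ/Kᵢ = 1.3784 > 1, so g(0) = 0.6735 > 0 and g(1) = -0.3784 < 0.
Newton iteration, V/F⁰ = 0.48:
  V/F = 0.4800: g = 0.10659, g' = -0.7606 → V/F = 0.6201
  V/F = 0.6201: g = 0.00106, g' = -0.7616 → V/F = 0.6215
Converged at V/F = 0.6215.
Then V = V/F·F = 0.6215·236.5 = 147.0 mol/h and L = F − V = 89.5 mol/h.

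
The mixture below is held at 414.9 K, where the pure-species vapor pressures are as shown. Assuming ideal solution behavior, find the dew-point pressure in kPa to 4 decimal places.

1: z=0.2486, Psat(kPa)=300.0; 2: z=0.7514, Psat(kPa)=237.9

Pdew = 250.8066 kPa

At the dew point ψ → 1, so Σzᵢ/Kᵢ = 1 with Kᵢ = Pᵢˢᵃᵗ/P ⇒ 1/P = Σzᵢ/Pᵢˢᵃᵗ.
1/P = 0.2486/300.0 + 0.7514/237.9 = 0.0039871 ⇒ P = 250.8066 kPa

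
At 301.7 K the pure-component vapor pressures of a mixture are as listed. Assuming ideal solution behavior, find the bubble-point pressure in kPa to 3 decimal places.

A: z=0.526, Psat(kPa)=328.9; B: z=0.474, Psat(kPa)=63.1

At the bubble point ψ → 0, so ΣzᵢKᵢ = 1 with Kᵢ = Pᵢˢᵃᵗ/P ⇒ P = ΣzᵢPᵢˢᵃᵗ.
P = 0.526·328.9 + 0.474·63.1 = 202.911 kPa

Pbub = 202.911 kPa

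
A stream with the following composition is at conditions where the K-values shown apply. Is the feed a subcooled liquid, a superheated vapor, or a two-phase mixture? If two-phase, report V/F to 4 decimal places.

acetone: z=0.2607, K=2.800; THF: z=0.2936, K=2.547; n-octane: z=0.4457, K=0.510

two-phase, V/F = 0.8628

ΣzᵢKᵢ = 1.7051; Σzᵢ/Kᵢ = 1.0823.
Both exceed 1, so a two-phase solution exists.
Iterate (Newton) starting at ψ = 0.5:
  ψ = 0.5000: g = 0.21382, g' = -0.6451 → ψ = 0.8314
  ψ = 0.8314: g = 0.01809, g' = -0.5747 → ψ = 0.8629
  ψ = 0.8629: g = -0.00007, g' = -0.5797 → ψ = 0.8628
Converged at ψ = 0.8628.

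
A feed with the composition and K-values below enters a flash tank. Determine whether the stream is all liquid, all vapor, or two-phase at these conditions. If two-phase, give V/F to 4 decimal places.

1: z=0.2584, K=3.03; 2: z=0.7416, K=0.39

ΣzᵢKᵢ = 1.0722; Σzᵢ/Kᵢ = 1.9868.
Both exceed 1, so a two-phase solution exists.
Material balance + equilibrium reduce to Σ zᵢ(Kᵢ−1)/(1+ψ(Kᵢ−1)) = 0.
Iterate (Newton) starting at ψ = 0.58:
  ψ = 0.5800: g = -0.45915, g' = -0.8854 → ψ = 0.0614
  ψ = 0.0614: g = -0.00361, g' = -1.1396 → ψ = 0.0583
Converged at ψ = 0.0583.

two-phase, V/F = 0.0583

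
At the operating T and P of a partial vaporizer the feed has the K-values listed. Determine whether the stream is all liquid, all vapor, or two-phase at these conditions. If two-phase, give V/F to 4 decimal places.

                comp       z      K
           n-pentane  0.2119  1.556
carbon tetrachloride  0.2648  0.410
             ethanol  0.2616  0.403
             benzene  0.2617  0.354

ΣzᵢKᵢ = 0.6364; Σzᵢ/Kᵢ = 2.1704.
Since ΣzᵢKᵢ < 1 the mixture is below its bubble point — single liquid phase.

all liquid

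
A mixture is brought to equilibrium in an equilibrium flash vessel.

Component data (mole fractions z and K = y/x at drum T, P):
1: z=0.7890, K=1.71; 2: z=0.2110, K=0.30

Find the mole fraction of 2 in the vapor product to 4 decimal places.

Material balance + equilibrium reduce to Σ zᵢ(Kᵢ−1)/(1+ψ(Kᵢ−1)) = 0.
Check two-phase: ΣzᵢKᵢ = 1.4125 > 1 and Σzᵢ/Kᵢ = 1.1647 > 1, so g(0) = 0.4125 > 0 and g(1) = -0.1647 < 0.
Binary case is linear: z₁(K₁−1)(1+ψ(K₂−1)) + z₂(K₂−1)(1+ψ(K₁−1)) = 0
⇒ ψ = [z₁(K₁−1)+z₂(K₂−1)] / [−(K₁−1)(K₂−1)] = 0.41249/0.49700 = 0.8300
Compositions from xᵢ = zᵢ/(1+ψ(Kᵢ−1)), yᵢ = Kᵢxᵢ:
  1: x = 0.4965, y = 0.8489
  2: x = 0.5035, y = 0.1511

y_2 = 0.1511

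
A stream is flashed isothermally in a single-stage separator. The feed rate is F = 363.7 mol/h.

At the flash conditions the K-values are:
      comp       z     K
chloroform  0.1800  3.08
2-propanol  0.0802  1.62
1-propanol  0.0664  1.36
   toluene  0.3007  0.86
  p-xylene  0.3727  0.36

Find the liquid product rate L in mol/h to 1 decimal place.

L = 282.7 mol/h

Material balance + equilibrium reduce to Σ zᵢ(Kᵢ−1)/(1+V/F(Kᵢ−1)) = 0.
g(0) = ΣzᵢKᵢ − 1 = 0.1674 and g(1) = 1 − Σzᵢ/Kᵢ = -0.5417, so a root lies in (0, 1).
Newton–Raphson from V/F = 0.64:
  V/F = 0.6400: g = -0.23462, g' = -0.6098 → V/F = 0.2553
  V/F = 0.2553: g = -0.01940, g' = -0.5869 → V/F = 0.2222
  V/F = 0.2222: g = 0.00035, g' = -0.6092 → V/F = 0.2228
Converged at V/F = 0.2228.
Then V = V/F·F = 0.2228·363.7 = 81.0 mol/h and L = F − V = 282.7 mol/h.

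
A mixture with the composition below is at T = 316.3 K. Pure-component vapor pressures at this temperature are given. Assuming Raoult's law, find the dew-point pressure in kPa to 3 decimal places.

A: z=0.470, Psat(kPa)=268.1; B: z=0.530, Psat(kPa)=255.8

Pdew = 261.437 kPa

At the dew point ψ → 1, so Σzᵢ/Kᵢ = 1 with Kᵢ = Pᵢˢᵃᵗ/P ⇒ 1/P = Σzᵢ/Pᵢˢᵃᵗ.
1/P = 0.470/268.1 + 0.530/255.8 = 0.003825 ⇒ P = 261.437 kPa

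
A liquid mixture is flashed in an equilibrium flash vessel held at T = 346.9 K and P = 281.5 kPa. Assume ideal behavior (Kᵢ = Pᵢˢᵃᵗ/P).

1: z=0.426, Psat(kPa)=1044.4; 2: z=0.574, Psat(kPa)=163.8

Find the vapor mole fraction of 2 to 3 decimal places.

y_2 = 0.504

Raoult's law: Kᵢ = Pᵢˢᵃᵗ/P = Pᵢˢᵃᵗ/281.5.
  K_1 = 1044.4/281.5 = 3.71012, K_2 = 163.8/281.5 = 0.58188
Rachford–Rice: g(V/F) = Σ zᵢ(Kᵢ−1)/(1+V/F(Kᵢ−1)) = 0.
Feasibility: ΣzᵢKᵢ = 1.915, Σzᵢ/Kᵢ = 1.101 — both > 1, two phases present.
Binary case is linear: z₁(K₁−1)(1+V/F(K₂−1)) + z₂(K₂−1)(1+V/F(K₁−1)) = 0
⇒ V/F = [z₁(K₁−1)+z₂(K₂−1)] / [−(K₁−1)(K₂−1)] = 0.9145/1.1331 = 0.807
Compositions from xᵢ = zᵢ/(1+V/F(Kᵢ−1)), yᵢ = Kᵢxᵢ:
  1: x = 0.134, y = 0.496
  2: x = 0.866, y = 0.504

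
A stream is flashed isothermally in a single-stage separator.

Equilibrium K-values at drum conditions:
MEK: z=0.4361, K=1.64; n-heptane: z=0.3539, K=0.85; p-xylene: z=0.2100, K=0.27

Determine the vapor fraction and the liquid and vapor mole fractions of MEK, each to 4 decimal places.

ψ = 0.2433, x_MEK = 0.3773, y_MEK = 0.6188

Newton–Raphson from ψ = 0.45:
  ψ = 0.4500: g = -0.06853, g' = -0.3650 → ψ = 0.2623
  ψ = 0.2623: g = -0.00587, g' = -0.3108 → ψ = 0.2434
  ψ = 0.2434: g = -0.00003, g' = -0.3078 → ψ = 0.2433
Converged at ψ = 0.2433.
Compositions from xᵢ = zᵢ/(1+ψ(Kᵢ−1)), yᵢ = Kᵢxᵢ:
  MEK: x = 0.3773, y = 0.6188
  n-heptane: x = 0.3673, y = 0.3122
  p-xylene: x = 0.2554, y = 0.0689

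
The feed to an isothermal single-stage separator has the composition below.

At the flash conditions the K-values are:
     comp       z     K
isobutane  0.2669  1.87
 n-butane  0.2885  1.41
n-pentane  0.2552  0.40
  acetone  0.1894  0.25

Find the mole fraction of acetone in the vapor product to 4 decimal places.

Material balance + equilibrium reduce to Σ zᵢ(Kᵢ−1)/(1+ψ(Kᵢ−1)) = 0.
Check two-phase: ΣzᵢKᵢ = 1.0553 > 1 and Σzᵢ/Kᵢ = 1.7429 > 1, so g(0) = 0.0553 > 0 and g(1) = -0.7429 < 0.
Iterate (Newton) starting at ψ = 0.5:
  ψ = 0.5000: g = -0.18605, g' = -0.5917 → ψ = 0.1856
  ψ = 0.1856: g = -0.02748, g' = -0.4518 → ψ = 0.1248
  ψ = 0.1248: g = -0.00022, g' = -0.4453 → ψ = 0.1243
Converged at ψ = 0.1243.
Compositions from xᵢ = zᵢ/(1+ψ(Kᵢ−1)), yᵢ = Kᵢxᵢ:
  isobutane: x = 0.2409, y = 0.4504
  n-butane: x = 0.2745, y = 0.3871
  n-pentane: x = 0.2758, y = 0.1103
  acetone: x = 0.2089, y = 0.0522

y_acetone = 0.0522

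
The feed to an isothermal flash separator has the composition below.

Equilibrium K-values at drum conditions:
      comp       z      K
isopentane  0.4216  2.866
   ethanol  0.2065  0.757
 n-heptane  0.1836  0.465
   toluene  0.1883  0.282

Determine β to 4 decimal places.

β = 0.5065

Newton–Raphson from β = 0.5:
  β = 0.5000: g = 0.00485, g' = -0.7429 → β = 0.5065
Converged at β = 0.5065.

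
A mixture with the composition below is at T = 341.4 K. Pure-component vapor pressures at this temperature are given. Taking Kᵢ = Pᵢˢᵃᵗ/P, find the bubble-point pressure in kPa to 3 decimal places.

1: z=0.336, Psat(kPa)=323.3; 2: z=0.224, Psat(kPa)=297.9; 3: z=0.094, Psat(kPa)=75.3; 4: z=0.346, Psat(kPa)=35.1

At the bubble point ψ → 0, so ΣzᵢKᵢ = 1 with Kᵢ = Pᵢˢᵃᵗ/P ⇒ P = ΣzᵢPᵢˢᵃᵗ.
P = 0.336·323.3 + 0.224·297.9 + 0.094·75.3 + 0.346·35.1 = 194.581 kPa

Pbub = 194.581 kPa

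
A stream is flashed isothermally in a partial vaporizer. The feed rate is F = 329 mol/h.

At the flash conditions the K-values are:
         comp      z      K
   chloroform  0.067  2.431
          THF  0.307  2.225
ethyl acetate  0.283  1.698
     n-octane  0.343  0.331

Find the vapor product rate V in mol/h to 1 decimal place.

Rachford–Rice: g(V/F) = Σ zᵢ(Kᵢ−1)/(1+V/F(Kᵢ−1)) = 0.
g(0) = ΣzᵢKᵢ − 1 = 0.440 and g(1) = 1 − Σzᵢ/Kᵢ = -0.368, so a root lies in (0, 1).
Newton iteration, V/F⁰ = 0.5:
  V/F = 0.500: g = 0.0907, g' = -0.646 → V/F = 0.640
  V/F = 0.640: g = -0.0042, g' = -0.718 → V/F = 0.635
Converged at V/F = 0.635.
Then V = V/F·F = 0.6346·329 = 208.8 mol/h and L = F − V = 120.2 mol/h.

V = 208.8 mol/h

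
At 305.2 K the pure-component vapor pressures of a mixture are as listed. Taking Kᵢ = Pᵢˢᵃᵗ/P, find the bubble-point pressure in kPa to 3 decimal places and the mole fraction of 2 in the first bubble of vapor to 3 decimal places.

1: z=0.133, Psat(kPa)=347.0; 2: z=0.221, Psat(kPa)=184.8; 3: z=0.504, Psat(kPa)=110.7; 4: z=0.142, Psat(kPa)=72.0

Pbub = 153.009 kPa, y_2 = 0.267

At the bubble point ψ → 0, so ΣzᵢKᵢ = 1 with Kᵢ = Pᵢˢᵃᵗ/P ⇒ P = ΣzᵢPᵢˢᵃᵗ.
P = 0.133·347.0 + 0.221·184.8 + 0.504·110.7 + 0.142·72.0 = 153.009 kPa
yᵢ = zᵢPᵢˢᵃᵗ/P ⇒ y_2 = 0.221·184.8/153.009 = 0.267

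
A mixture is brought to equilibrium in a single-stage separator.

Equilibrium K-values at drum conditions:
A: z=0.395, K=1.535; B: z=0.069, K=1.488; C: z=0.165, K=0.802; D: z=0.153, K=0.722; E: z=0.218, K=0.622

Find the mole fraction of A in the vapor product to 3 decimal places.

y_A = 0.470

Let ψ = V/F and solve Σ zᵢ(Kᵢ−1)/(1+ψ(Kᵢ−1)) = 0.
Feasibility: ΣzᵢKᵢ = 1.087, Σzᵢ/Kᵢ = 1.072 — both > 1, two phases present.
Newton–Raphson from ψ = 0.5:
  ψ = 0.500: g = 0.0065, g' = -0.152 → ψ = 0.543
Converged at ψ = 0.543.
Compositions from xᵢ = zᵢ/(1+ψ(Kᵢ−1)), yᵢ = Kᵢxᵢ:
  A: x = 0.306, y = 0.470
  B: x = 0.055, y = 0.081
  C: x = 0.185, y = 0.148
  D: x = 0.180, y = 0.130
  E: x = 0.274, y = 0.171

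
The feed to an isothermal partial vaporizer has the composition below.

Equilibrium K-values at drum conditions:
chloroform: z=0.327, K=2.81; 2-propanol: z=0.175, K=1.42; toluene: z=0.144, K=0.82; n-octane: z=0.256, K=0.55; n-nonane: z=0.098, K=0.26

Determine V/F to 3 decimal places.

Rachford–Rice: g(V/F) = Σ zᵢ(Kᵢ−1)/(1+V/F(Kᵢ−1)) = 0.
Check two-phase: ΣzᵢKᵢ = 1.452 > 1 and Σzᵢ/Kᵢ = 1.258 > 1, so g(0) = 0.452 > 0 and g(1) = -0.258 < 0.
Newton–Raphson from V/F = 0.5:
  V/F = 0.500: g = 0.0792, g' = -0.543 → V/F = 0.646
Converged at V/F = 0.646.

V/F = 0.646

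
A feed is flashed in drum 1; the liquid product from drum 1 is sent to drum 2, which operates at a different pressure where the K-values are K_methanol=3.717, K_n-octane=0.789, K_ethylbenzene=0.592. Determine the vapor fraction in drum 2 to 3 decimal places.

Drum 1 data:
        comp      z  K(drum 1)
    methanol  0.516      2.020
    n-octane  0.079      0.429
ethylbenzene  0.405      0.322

Drum 1:
Rachford–Rice: g(ψ₁) = Σ zᵢ(Kᵢ−1)/(1+ψ₁(Kᵢ−1)) = 0.
g(0) = ΣzᵢKᵢ − 1 = 0.207 and g(1) = 1 − Σzᵢ/Kᵢ = -0.697, so a root lies in (0, 1).
Newton–Raphson from ψ₁ = 0.48:
  ψ₁ = 0.480: g = -0.1159, g' = -0.700 → ψ₁ = 0.314
  ψ₁ = 0.314: g = -0.0055, g' = -0.647 → ψ₁ = 0.306
Converged at ψ₁ = 0.306.
Drum-1 compositions:
  methanol: x = 0.393, y = 0.794
  n-octane: x = 0.096, y = 0.041
  ethylbenzene: x = 0.511, y = 0.165
Drum-2 feed = drum-1 liquid: z₂ = (0.3933, 0.0957, 0.5110).
Drum 2:
Let ψ₂ = V/F and solve Σ zᵢ(Kᵢ−1)/(1+ψ₂(Kᵢ−1)) = 0.
Check two-phase: ΣzᵢKᵢ = 1.840 > 1 and Σzᵢ/Kᵢ = 1.090 > 1, so g(0) = 0.840 > 0 and g(1) = -0.090 < 0.
Newton–Raphson from ψ₂ = 0.51:
  ψ₂ = 0.510: g = 0.1620, g' = -0.651 → ψ₂ = 0.759
  ψ₂ = 0.759: g = 0.0230, g' = -0.494 → ψ₂ = 0.805
  ψ₂ = 0.805: g = 0.0003, g' = -0.481 → ψ₂ = 0.806
Converged at ψ₂ = 0.806.
  methanol: x = 0.123, y = 0.458
  n-octane: x = 0.115, y = 0.091
  ethylbenzene: x = 0.761, y = 0.451

V/F (drum 2) = 0.806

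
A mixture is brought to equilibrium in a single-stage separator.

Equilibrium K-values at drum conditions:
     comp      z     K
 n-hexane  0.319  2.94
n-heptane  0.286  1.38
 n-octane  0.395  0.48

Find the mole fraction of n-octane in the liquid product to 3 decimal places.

x_n-octane = 0.647

Rachford–Rice: g(ψ) = Σ zᵢ(Kᵢ−1)/(1+ψ(Kᵢ−1)) = 0.
Check two-phase: ΣzᵢKᵢ = 1.522 > 1 and Σzᵢ/Kᵢ = 1.139 > 1, so g(0) = 0.522 > 0 and g(1) = -0.139 < 0.
Newton–Raphson from ψ = 0.5:
  ψ = 0.500: g = 0.1279, g' = -0.534 → ψ = 0.740
  ψ = 0.740: g = 0.0052, g' = -0.510 → ψ = 0.750
Converged at ψ = 0.750.
Compositions from xᵢ = zᵢ/(1+ψ(Kᵢ−1)), yᵢ = Kᵢxᵢ:
  n-hexane: x = 0.130, y = 0.382
  n-heptane: x = 0.223, y = 0.307
  n-octane: x = 0.647, y = 0.311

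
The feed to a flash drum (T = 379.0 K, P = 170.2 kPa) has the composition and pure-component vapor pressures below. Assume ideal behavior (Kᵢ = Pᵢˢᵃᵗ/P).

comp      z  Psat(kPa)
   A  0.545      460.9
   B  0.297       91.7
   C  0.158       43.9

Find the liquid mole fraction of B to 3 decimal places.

Raoult's law: Kᵢ = Pᵢˢᵃᵗ/P = Pᵢˢᵃᵗ/170.2.
  K_A = 460.9/170.2 = 2.70799, K_B = 91.7/170.2 = 0.53878, K_C = 43.9/170.2 = 0.25793
Rachford–Rice: g(ψ) = Σ zᵢ(Kᵢ−1)/(1+ψ(Kᵢ−1)) = 0.
Feasibility: ΣzᵢKᵢ = 1.677, Σzᵢ/Kᵢ = 1.365 — both > 1, two phases present.
Iterate (Newton) starting at ψ = 0.32:
  ψ = 0.320: g = 0.2874, g' = -0.901 → ψ = 0.639
  ψ = 0.639: g = 0.0280, g' = -0.805 → ψ = 0.674
  ψ = 0.674: g = -0.0003, g' = -0.825 → ψ = 0.673
Converged at ψ = 0.673.
Compositions from xᵢ = zᵢ/(1+ψ(Kᵢ−1)), yᵢ = Kᵢxᵢ:
  A: x = 0.254, y = 0.686
  B: x = 0.431, y = 0.232
  C: x = 0.316, y = 0.081

x_B = 0.431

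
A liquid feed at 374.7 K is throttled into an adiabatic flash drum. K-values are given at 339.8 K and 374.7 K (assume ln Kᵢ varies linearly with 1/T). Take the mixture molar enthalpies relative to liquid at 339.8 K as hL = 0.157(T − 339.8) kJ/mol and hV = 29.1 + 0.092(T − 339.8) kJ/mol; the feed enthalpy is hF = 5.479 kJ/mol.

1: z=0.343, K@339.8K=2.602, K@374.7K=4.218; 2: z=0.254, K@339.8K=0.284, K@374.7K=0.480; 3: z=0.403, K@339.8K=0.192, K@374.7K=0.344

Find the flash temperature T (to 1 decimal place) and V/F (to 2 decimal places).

Adiabatic flash: solve Rachford–Rice at each trial T, then check hF = ψ·hV(T) + (1−ψ)·hL(T).
  T = 339.8 K: K = (2.602, 0.284, 0.192), RR gives ψ = 0.034, H_out = 0.986 kJ/mol
  T = 374.7 K: K = (4.218, 0.480, 0.344), RR gives ψ = 0.362, H_out = 15.202 kJ/mol
  T = 357.2 K: K = (3.350, 0.374, 0.260), RR gives ψ = 0.213, H_out = 8.685 kJ/mol
  T = 348.5 K: K = (2.962, 0.327, 0.224), RR gives ψ = 0.131, H_out = 5.102 kJ/mol
  T = 352.9 K: K = (3.154, 0.350, 0.242), RR gives ψ = 0.174, H_out = 6.963 kJ/mol
  T = 350.7 K: K = (3.057, 0.338, 0.233), RR gives ψ = 0.153, H_out = 6.047 kJ/mol
Linear interpolation between T = 348.5 (H_out = 5.102) and T = 350.7 (H_out = 6.047) on hF = 5.479 gives T ≈ 349.4 K, at which ψ = 0.14.

T = 349.4 K, V/F = 0.14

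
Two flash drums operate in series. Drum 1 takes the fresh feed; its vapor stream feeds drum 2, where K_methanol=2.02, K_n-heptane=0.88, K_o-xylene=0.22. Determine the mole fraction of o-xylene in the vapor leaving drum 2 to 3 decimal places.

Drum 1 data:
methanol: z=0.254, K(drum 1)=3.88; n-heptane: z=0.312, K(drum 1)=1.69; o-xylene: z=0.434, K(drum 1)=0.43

y_o-xylene (drum 2) = 0.074

Drum 1:
Material balance + equilibrium reduce to Σ zᵢ(Kᵢ−1)/(1+ψ₁(Kᵢ−1)) = 0.
Check two-phase: ΣzᵢKᵢ = 1.699 > 1 and Σzᵢ/Kᵢ = 1.259 > 1, so g(0) = 0.699 > 0 and g(1) = -0.259 < 0.
Newton–Raphson from ψ₁ = 0.52:
  ψ₁ = 0.520: g = 0.0997, g' = -0.703 → ψ₁ = 0.662
  ψ₁ = 0.662: g = 0.0023, g' = -0.683 → ψ₁ = 0.665
Converged at ψ₁ = 0.665.
Drum-1 compositions:
  methanol: x = 0.087, y = 0.338
  n-heptane: x = 0.214, y = 0.361
  o-xylene: x = 0.699, y = 0.301
Drum-2 feed = drum-1 vapor: z₂ = (0.3380, 0.3614, 0.3006).
Drum 2:
Let ψ₂ = V/F and solve Σ zᵢ(Kᵢ−1)/(1+ψ₂(Kᵢ−1)) = 0.
Feasibility: ΣzᵢKᵢ = 1.067, Σzᵢ/Kᵢ = 1.944 — both > 1, two phases present.
Newton iteration, ψ₂⁰ = 0.48:
  ψ₂ = 0.480: g = -0.1893, g' = -0.632 → ψ₂ = 0.180
  ψ₂ = 0.180: g = -0.0259, g' = -0.504 → ψ₂ = 0.129
Converged at ψ₂ = 0.129.
  methanol: x = 0.299, y = 0.603
  n-heptane: x = 0.367, y = 0.323
  o-xylene: x = 0.334, y = 0.074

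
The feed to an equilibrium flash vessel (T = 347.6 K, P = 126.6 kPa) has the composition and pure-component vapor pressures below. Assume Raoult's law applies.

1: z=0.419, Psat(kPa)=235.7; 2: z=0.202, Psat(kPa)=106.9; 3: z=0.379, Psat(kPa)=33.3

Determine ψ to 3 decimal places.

ψ = 0.098

Raoult's law: Kᵢ = Pᵢˢᵃᵗ/P = Pᵢˢᵃᵗ/126.6.
  K_1 = 235.7/126.6 = 1.86177, K_2 = 106.9/126.6 = 0.84439, K_3 = 33.3/126.6 = 0.26303
Iterate (Newton) starting at ψ = 0.5:
  ψ = 0.500: g = -0.2240, g' = -0.674 → ψ = 0.168
  ψ = 0.168: g = -0.0354, g' = -0.511 → ψ = 0.098
Converged at ψ = 0.098.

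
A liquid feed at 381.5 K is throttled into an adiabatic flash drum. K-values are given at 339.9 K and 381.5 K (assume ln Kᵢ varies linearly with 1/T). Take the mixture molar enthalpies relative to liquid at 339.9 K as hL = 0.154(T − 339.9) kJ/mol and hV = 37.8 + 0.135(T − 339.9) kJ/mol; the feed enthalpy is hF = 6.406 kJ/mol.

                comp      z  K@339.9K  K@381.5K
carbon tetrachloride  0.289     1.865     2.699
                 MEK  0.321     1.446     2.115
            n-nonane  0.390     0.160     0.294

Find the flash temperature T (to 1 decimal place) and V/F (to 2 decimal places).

Adiabatic flash: solve Rachford–Rice at each trial T, then check hF = ψ·hV(T) + (1−ψ)·hL(T).
  T = 339.9 K: K = (1.865, 1.446, 0.160), RR gives ψ = 0.117, H_out = 4.407 kJ/mol
  T = 381.5 K: K = (2.699, 2.115, 0.294), RR gives ψ = 0.578, H_out = 27.807 kJ/mol
  T = 360.7 K: K = (2.268, 1.768, 0.221), RR gives ψ = 0.388, H_out = 17.710 kJ/mol
  T = 350.3 K: K = (2.062, 1.604, 0.189), RR gives ψ = 0.270, H_out = 11.763 kJ/mol
  T = 345.1 K: K = (1.963, 1.524, 0.174), RR gives ψ = 0.200, H_out = 8.323 kJ/mol
  T = 342.5 K: K = (1.914, 1.485, 0.167), RR gives ψ = 0.160, H_out = 6.435 kJ/mol
  T = 341.2 K: K = (1.889, 1.465, 0.163), RR gives ψ = 0.139, H_out = 5.440 kJ/mol
Linear interpolation between T = 341.2 (H_out = 5.440) and T = 342.5 (H_out = 6.435) on hF = 6.406 gives T ≈ 342.5 K, at which ψ = 0.16.

T = 342.5 K, V/F = 0.16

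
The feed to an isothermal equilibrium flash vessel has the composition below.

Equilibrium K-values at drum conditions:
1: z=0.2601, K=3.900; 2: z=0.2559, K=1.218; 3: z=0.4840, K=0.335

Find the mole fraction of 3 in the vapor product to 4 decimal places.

y_3 = 0.2127

Material balance + equilibrium reduce to Σ zᵢ(Kᵢ−1)/(1+ψ(Kᵢ−1)) = 0.
Check two-phase: ΣzᵢKᵢ = 1.4882 > 1 and Σzᵢ/Kᵢ = 1.7216 > 1, so g(0) = 0.4882 > 0 and g(1) = -0.7216 < 0.
Newton–Raphson from ψ = 0.5:
  ψ = 0.5000: g = -0.12401, g' = -0.8547 → ψ = 0.3549
  ψ = 0.3549: g = 0.00220, g' = -0.9084 → ψ = 0.3573
Converged at ψ = 0.3573.
Compositions from xᵢ = zᵢ/(1+ψ(Kᵢ−1)), yᵢ = Kᵢxᵢ:
  1: x = 0.1277, y = 0.4982
  2: x = 0.2374, y = 0.2892
  3: x = 0.6349, y = 0.2127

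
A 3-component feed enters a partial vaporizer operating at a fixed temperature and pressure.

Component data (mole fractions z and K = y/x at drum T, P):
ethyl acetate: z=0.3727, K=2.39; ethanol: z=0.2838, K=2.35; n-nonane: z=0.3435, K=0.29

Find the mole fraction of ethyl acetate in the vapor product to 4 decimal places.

Rachford–Rice: g(ψ) = Σ zᵢ(Kᵢ−1)/(1+ψ(Kᵢ−1)) = 0.
Feasibility: ΣzᵢKᵢ = 1.6573, Σzᵢ/Kᵢ = 1.4612 — both > 1, two phases present.
Newton–Raphson from ψ = 0.36:
  ψ = 0.3600: g = 0.27548, g' = -0.8666 → ψ = 0.6779
  ψ = 0.6779: g = -0.00341, g' = -0.9755 → ψ = 0.6744
Converged at ψ = 0.6744.
Compositions from xᵢ = zᵢ/(1+ψ(Kᵢ−1)), yᵢ = Kᵢxᵢ:
  ethyl acetate: x = 0.1924, y = 0.4598
  ethanol: x = 0.1486, y = 0.3491
  n-nonane: x = 0.6591, y = 0.1911

y_ethyl acetate = 0.4598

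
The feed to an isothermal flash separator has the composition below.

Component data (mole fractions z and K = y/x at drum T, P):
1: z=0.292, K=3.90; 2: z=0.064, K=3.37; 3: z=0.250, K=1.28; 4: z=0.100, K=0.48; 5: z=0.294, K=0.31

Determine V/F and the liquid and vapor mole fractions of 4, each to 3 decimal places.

V/F = 0.611, x_4 = 0.147, y_4 = 0.070

Rachford–Rice: g(V/F) = Σ zᵢ(Kᵢ−1)/(1+V/F(Kᵢ−1)) = 0.
Check two-phase: ΣzᵢKᵢ = 1.814 > 1 and Σzᵢ/Kᵢ = 1.446 > 1, so g(0) = 0.814 > 0 and g(1) = -0.446 < 0.
Newton–Raphson from V/F = 0.4:
  V/F = 0.400: g = 0.1870, g' = -0.947 → V/F = 0.597
  V/F = 0.597: g = 0.0121, g' = -0.867 → V/F = 0.611
Converged at V/F = 0.611.
Compositions from xᵢ = zᵢ/(1+V/F(Kᵢ−1)), yᵢ = Kᵢxᵢ:
  1: x = 0.105, y = 0.411
  2: x = 0.026, y = 0.088
  3: x = 0.213, y = 0.273
  4: x = 0.147, y = 0.070
  5: x = 0.508, y = 0.158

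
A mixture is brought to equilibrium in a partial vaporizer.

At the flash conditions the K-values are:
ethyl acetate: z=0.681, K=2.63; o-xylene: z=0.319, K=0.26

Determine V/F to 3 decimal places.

V/F = 0.725

Binary case is linear: z₁(K₁−1)(1+V/F(K₂−1)) + z₂(K₂−1)(1+V/F(K₁−1)) = 0
⇒ V/F = [z₁(K₁−1)+z₂(K₂−1)] / [−(K₁−1)(K₂−1)] = 0.8740/1.2062 = 0.725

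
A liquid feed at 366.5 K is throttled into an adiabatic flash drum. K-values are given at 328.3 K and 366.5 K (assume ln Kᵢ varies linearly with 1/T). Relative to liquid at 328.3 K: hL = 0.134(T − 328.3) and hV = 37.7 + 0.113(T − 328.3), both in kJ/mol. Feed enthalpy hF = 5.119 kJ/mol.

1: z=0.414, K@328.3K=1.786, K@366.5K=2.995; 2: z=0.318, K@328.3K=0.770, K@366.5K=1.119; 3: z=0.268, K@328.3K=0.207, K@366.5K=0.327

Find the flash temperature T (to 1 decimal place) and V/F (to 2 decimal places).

T = 329.7 K, V/F = 0.13

Adiabatic flash: solve Rachford–Rice at each trial T, then check hF = ψ·hV(T) + (1−ψ)·hL(T).
  T = 328.3 K: K = (1.786, 0.770, 0.207), RR gives ψ = 0.091, H_out = 3.424 kJ/mol
  T = 366.5 K: K = (2.995, 1.119, 0.327), RR gives ψ = 0.752, H_out = 32.861 kJ/mol
  T = 347.4 K: K = (2.346, 0.938, 0.263), RR gives ψ = 0.500, H_out = 21.221 kJ/mol
  T = 337.9 K: K = (2.056, 0.853, 0.234), RR gives ψ = 0.331, H_out = 13.694 kJ/mol
  T = 333.1 K: K = (1.918, 0.811, 0.221), RR gives ψ = 0.223, H_out = 9.020 kJ/mol
  T = 330.7 K: K = (1.851, 0.790, 0.214), RR gives ψ = 0.160, H_out = 6.360 kJ/mol
Linear interpolation between T = 328.3 (H_out = 3.424) and T = 330.7 (H_out = 6.360) on hF = 5.119 gives T ≈ 329.7 K, at which ψ = 0.13.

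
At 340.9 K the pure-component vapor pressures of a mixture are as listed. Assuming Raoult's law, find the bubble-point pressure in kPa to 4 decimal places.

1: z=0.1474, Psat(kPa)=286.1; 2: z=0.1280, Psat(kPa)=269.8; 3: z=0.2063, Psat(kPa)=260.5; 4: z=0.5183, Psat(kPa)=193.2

Pbub = 230.5822 kPa

At the bubble point ψ → 0, so ΣzᵢKᵢ = 1 with Kᵢ = Pᵢˢᵃᵗ/P ⇒ P = ΣzᵢPᵢˢᵃᵗ.
P = 0.1474·286.1 + 0.1280·269.8 + 0.2063·260.5 + 0.5183·193.2 = 230.5822 kPa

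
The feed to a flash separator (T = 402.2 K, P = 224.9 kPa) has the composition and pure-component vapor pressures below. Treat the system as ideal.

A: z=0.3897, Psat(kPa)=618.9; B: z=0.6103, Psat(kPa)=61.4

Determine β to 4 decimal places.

Raoult's law: Kᵢ = Pᵢˢᵃᵗ/P = Pᵢˢᵃᵗ/224.9.
  K_A = 618.9/224.9 = 2.751890, K_B = 61.4/224.9 = 0.273010
Binary case is linear: z₁(K₁−1)(1+β(K₂−1)) + z₂(K₂−1)(1+β(K₁−1)) = 0
⇒ β = [z₁(K₁−1)+z₂(K₂−1)] / [−(K₁−1)(K₂−1)] = 0.23903/1.27361 = 0.1877

β = 0.1877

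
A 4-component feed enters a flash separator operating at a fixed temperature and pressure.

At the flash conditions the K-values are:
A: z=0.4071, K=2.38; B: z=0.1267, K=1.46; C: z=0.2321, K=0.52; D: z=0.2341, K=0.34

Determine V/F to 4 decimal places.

Rachford–Rice: g(V/F) = Σ zᵢ(Kᵢ−1)/(1+V/F(Kᵢ−1)) = 0.
g(0) = ΣzᵢKᵢ − 1 = 0.3542 and g(1) = 1 − Σzᵢ/Kᵢ = -0.3927, so a root lies in (0, 1).
Newton iteration, V/F⁰ = 0.53:
  V/F = 0.5300: g = -0.01571, g' = -0.6134 → V/F = 0.5044
  V/F = 0.5044: g = -0.00005, g' = -0.6094 → V/F = 0.5043
Converged at V/F = 0.5043.

V/F = 0.5043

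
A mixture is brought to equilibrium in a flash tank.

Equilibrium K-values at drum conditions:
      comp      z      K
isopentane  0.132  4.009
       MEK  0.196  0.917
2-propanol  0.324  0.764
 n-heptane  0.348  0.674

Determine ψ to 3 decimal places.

ψ = 0.262

Rachford–Rice: g(ψ) = Σ zᵢ(Kᵢ−1)/(1+ψ(Kᵢ−1)) = 0.
g(0) = ΣzᵢKᵢ − 1 = 0.191 and g(1) = 1 − Σzᵢ/Kᵢ = -0.187, so a root lies in (0, 1).
Newton iteration, ψ⁰ = 0.5:
  ψ = 0.500: g = -0.0806, g' = -0.268 → ψ = 0.199
  ψ = 0.199: g = 0.0302, g' = -0.531 → ψ = 0.256
  ψ = 0.256: g = 0.0025, g' = -0.447 → ψ = 0.262
Converged at ψ = 0.262.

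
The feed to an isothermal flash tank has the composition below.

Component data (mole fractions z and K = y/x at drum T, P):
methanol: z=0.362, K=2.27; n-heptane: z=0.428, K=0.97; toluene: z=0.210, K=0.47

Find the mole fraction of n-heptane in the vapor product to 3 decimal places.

y_n-heptane = 0.426

Rachford–Rice: g(V/F) = Σ zᵢ(Kᵢ−1)/(1+V/F(Kᵢ−1)) = 0.
g(0) = ΣzᵢKᵢ − 1 = 0.336 and g(1) = 1 − Σzᵢ/Kᵢ = -0.048, so a root lies in (0, 1).
Iterate (Newton) starting at V/F = 0.6:
  V/F = 0.600: g = 0.0846, g' = -0.315 → V/F = 0.868
  V/F = 0.868: g = -0.0008, g' = -0.335 → V/F = 0.866
Converged at V/F = 0.866.
Compositions from xᵢ = zᵢ/(1+V/F(Kᵢ−1)), yᵢ = Kᵢxᵢ:
  methanol: x = 0.172, y = 0.391
  n-heptane: x = 0.439, y = 0.426
  toluene: x = 0.388, y = 0.182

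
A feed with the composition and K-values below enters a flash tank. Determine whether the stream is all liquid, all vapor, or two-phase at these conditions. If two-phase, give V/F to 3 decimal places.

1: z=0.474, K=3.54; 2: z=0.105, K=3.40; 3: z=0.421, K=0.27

ΣzᵢKᵢ = 2.149; Σzᵢ/Kᵢ = 1.724.
Both exceed 1, so a two-phase solution exists.
Material balance + equilibrium reduce to Σ zᵢ(Kᵢ−1)/(1+ψ(Kᵢ−1)) = 0.
Iterate (Newton) starting at ψ = 0.5:
  ψ = 0.500: g = 0.1609, g' = -1.275 → ψ = 0.626
Converged at ψ = 0.626.

two-phase, V/F = 0.626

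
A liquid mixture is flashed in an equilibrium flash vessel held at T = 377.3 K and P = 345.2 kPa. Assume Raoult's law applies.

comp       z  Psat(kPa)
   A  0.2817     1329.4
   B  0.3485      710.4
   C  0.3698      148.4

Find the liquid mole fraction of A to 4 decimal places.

Raoult's law: Kᵢ = Pᵢˢᵃᵗ/P = Pᵢˢᵃᵗ/345.2.
  K_A = 1329.4/345.2 = 3.851101, K_B = 710.4/345.2 = 2.057937, K_C = 148.4/345.2 = 0.429896
Rachford–Rice: g(ψ) = Σ zᵢ(Kᵢ−1)/(1+ψ(Kᵢ−1)) = 0.
Feasibility: ΣzᵢKᵢ = 1.9610, Σzᵢ/Kᵢ = 1.1027 — both > 1, two phases present.
Newton iteration, ψ⁰ = 0.5:
  ψ = 0.5000: g = 0.27738, g' = -0.7912 → ψ = 0.8506
  ψ = 0.8506: g = 0.01925, g' = -0.7563 → ψ = 0.8760
  ψ = 0.8760: g = -0.00019, g' = -0.7719 → ψ = 0.8758
Converged at ψ = 0.8758.
Compositions from xᵢ = zᵢ/(1+ψ(Kᵢ−1)), yᵢ = Kᵢxᵢ:
  A: x = 0.0806, y = 0.3102
  B: x = 0.1809, y = 0.3723
  C: x = 0.7385, y = 0.3175

x_A = 0.0806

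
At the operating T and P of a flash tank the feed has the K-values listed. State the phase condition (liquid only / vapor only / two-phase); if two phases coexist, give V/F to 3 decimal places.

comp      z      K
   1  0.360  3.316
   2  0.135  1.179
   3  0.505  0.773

ΣzᵢKᵢ = 1.743; Σzᵢ/Kᵢ = 0.876.
Since Σzᵢ/Kᵢ < 1 the mixture is above its dew point — single vapor phase.

vapor only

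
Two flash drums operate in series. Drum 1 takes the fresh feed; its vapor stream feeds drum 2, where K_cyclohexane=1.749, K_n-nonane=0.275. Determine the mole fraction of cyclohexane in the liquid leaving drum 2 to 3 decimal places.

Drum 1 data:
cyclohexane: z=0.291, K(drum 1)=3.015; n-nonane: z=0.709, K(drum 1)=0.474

x_cyclohexane (drum 2) = 0.492

Drum 1:
Rachford–Rice: g(ψ₁) = Σ zᵢ(Kᵢ−1)/(1+ψ₁(Kᵢ−1)) = 0.
Feasibility: ΣzᵢKᵢ = 1.213, Σzᵢ/Kᵢ = 1.592 — both > 1, two phases present.
Binary case is linear: z₁(K₁−1)(1+ψ₁(K₂−1)) + z₂(K₂−1)(1+ψ₁(K₁−1)) = 0
⇒ ψ₁ = [z₁(K₁−1)+z₂(K₂−1)] / [−(K₁−1)(K₂−1)] = 0.2134/1.0599 = 0.201
Drum-1 compositions:
  cyclohexane: x = 0.207, y = 0.624
  n-nonane: x = 0.793, y = 0.376
Drum-2 feed = drum-1 vapor: z₂ = (0.6241, 0.3759).
Drum 2:
Iterate (Newton) starting at ψ₂ = 0.59:
  ψ₂ = 0.590: g = -0.1520, g' = -0.772 → ψ₂ = 0.393
  ψ₂ = 0.393: g = -0.0200, g' = -0.595 → ψ₂ = 0.360
  ψ₂ = 0.360: g = -0.0003, g' = -0.579 → ψ₂ = 0.359
Converged at ψ₂ = 0.359.
  cyclohexane: x = 0.492, y = 0.860
  n-nonane: x = 0.508, y = 0.140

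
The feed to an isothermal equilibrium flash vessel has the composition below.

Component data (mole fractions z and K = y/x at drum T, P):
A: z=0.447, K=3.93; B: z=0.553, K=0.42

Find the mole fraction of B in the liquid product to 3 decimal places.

Newton–Raphson from ψ = 0.5:
  ψ = 0.500: g = 0.0796, g' = -1.001 → ψ = 0.580
  ψ = 0.580: g = 0.0023, g' = -0.949 → ψ = 0.582
Converged at ψ = 0.582.
Compositions from xᵢ = zᵢ/(1+ψ(Kᵢ−1)), yᵢ = Kᵢxᵢ:
  A: x = 0.165, y = 0.649
  B: x = 0.835, y = 0.351

x_B = 0.835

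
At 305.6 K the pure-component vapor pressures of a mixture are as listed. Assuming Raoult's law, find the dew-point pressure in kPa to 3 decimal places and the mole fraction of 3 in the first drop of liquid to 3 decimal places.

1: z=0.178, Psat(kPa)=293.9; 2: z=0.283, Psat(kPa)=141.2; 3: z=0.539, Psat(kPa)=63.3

Pdew = 89.888 kPa, x_3 = 0.765

At the dew point ψ → 1, so Σzᵢ/Kᵢ = 1 with Kᵢ = Pᵢˢᵃᵗ/P ⇒ 1/P = Σzᵢ/Pᵢˢᵃᵗ.
1/P = 0.178/293.9 + 0.283/141.2 + 0.539/63.3 = 0.011125 ⇒ P = 89.888 kPa
xᵢ = zᵢP/Pᵢˢᵃᵗ ⇒ x_3 = 0.539·89.888/63.3 = 0.765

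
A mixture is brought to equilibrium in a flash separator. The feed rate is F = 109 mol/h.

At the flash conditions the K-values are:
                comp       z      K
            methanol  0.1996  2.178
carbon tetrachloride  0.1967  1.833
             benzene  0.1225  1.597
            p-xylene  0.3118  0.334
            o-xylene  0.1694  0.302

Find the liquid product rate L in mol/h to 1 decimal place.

Newton iteration, ψ⁰ = 0.67:
  ψ = 0.6700: g = -0.30829, g' = -0.9072 → ψ = 0.3302
  ψ = 0.3302: g = -0.06097, g' = -0.6246 → ψ = 0.2326
  ψ = 0.2326: g = -0.00084, g' = -0.6114 → ψ = 0.2312
Converged at ψ = 0.2312.
Then V = ψ·F = 0.2312·109 = 25.2 mol/h and L = F − V = 83.8 mol/h.

L = 83.8 mol/h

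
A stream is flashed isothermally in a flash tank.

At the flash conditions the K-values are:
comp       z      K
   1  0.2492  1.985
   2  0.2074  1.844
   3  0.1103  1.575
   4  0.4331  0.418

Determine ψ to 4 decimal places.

Iterate (Newton) starting at ψ = 0.57:
  ψ = 0.5700: g = -0.05404, g' = -0.5157 → ψ = 0.4652
  ψ = 0.4652: g = -0.00159, g' = -0.4884 → ψ = 0.4620
Converged at ψ = 0.4620.

ψ = 0.4620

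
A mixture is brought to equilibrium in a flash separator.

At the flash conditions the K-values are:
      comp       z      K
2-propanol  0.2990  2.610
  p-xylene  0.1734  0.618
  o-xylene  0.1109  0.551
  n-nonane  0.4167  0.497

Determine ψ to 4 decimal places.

ψ = 0.2074

Material balance + equilibrium reduce to Σ zᵢ(Kᵢ−1)/(1+ψ(Kᵢ−1)) = 0.
Feasibility: ΣzᵢKᵢ = 1.1558, Σzᵢ/Kᵢ = 1.4348 — both > 1, two phases present.
Iterate (Newton) starting at ψ = 0.5:
  ψ = 0.5000: g = -0.15942, g' = -0.5019 → ψ = 0.1824
  ψ = 0.1824: g = 0.01592, g' = -0.6467 → ψ = 0.2070
  ψ = 0.2070: g = 0.00028, g' = -0.6244 → ψ = 0.2074
Converged at ψ = 0.2074.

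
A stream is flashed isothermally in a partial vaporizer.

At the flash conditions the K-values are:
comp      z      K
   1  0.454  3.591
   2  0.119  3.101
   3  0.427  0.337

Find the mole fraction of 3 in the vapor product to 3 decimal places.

y_3 = 0.266

Material balance + equilibrium reduce to Σ zᵢ(Kᵢ−1)/(1+ψ(Kᵢ−1)) = 0.
Feasibility: ΣzᵢKᵢ = 2.143, Σzᵢ/Kᵢ = 1.432 — both > 1, two phases present.
Newton–Raphson from ψ = 0.56:
  ψ = 0.560: g = 0.1445, g' = -1.093 → ψ = 0.692
Converged at ψ = 0.692.
Compositions from xᵢ = zᵢ/(1+ψ(Kᵢ−1)), yᵢ = Kᵢxᵢ:
  1: x = 0.163, y = 0.584
  2: x = 0.048, y = 0.150
  3: x = 0.789, y = 0.266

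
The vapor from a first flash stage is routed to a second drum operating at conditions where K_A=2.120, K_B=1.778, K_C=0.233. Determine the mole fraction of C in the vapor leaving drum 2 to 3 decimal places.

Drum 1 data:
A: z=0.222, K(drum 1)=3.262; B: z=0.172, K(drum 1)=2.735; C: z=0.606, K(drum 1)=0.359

Drum 1:
Material balance + equilibrium reduce to Σ zᵢ(Kᵢ−1)/(1+ψ₁(Kᵢ−1)) = 0.
Feasibility: ΣzᵢKᵢ = 1.412, Σzᵢ/Kᵢ = 1.819 — both > 1, two phases present.
Newton iteration, ψ₁⁰ = 0.33:
  ψ₁ = 0.330: g = -0.0154, g' = -0.982 → ψ₁ = 0.314
Converged at ψ₁ = 0.314.
Drum-1 compositions:
  A: x = 0.130, y = 0.423
  B: x = 0.111, y = 0.304
  C: x = 0.759, y = 0.272
Drum-2 feed = drum-1 vapor: z₂ = (0.4232, 0.3044, 0.2725).
Drum 2:
Iterate (Newton) starting at ψ₂ = 0.43:
  ψ₂ = 0.430: g = 0.1855, g' = -0.702 → ψ₂ = 0.694
  ψ₂ = 0.694: g = -0.0266, g' = -0.979 → ψ₂ = 0.667
  ψ₂ = 0.667: g = -0.0007, g' = -0.926 → ψ₂ = 0.666
Converged at ψ₂ = 0.666.
  A: x = 0.242, y = 0.514
  B: x = 0.200, y = 0.356
  C: x = 0.557, y = 0.130

y_C (drum 2) = 0.130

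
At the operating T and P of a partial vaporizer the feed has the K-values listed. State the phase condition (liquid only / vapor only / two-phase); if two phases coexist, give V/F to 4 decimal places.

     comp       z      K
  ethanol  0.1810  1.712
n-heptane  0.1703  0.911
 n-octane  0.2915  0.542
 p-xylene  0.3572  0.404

ΣzᵢKᵢ = 0.7673; Σzᵢ/Kᵢ = 1.7146.
Since ΣzᵢKᵢ < 1 the mixture is below its bubble point — single liquid phase.

liquid only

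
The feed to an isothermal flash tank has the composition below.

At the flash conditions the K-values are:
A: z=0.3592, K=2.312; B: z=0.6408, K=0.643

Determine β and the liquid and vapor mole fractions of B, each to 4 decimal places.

β = 0.5177, x_B = 0.7861, y_B = 0.5055

Rachford–Rice: g(β) = Σ zᵢ(Kᵢ−1)/(1+β(Kᵢ−1)) = 0.
Check two-phase: ΣzᵢKᵢ = 1.2425 > 1 and Σzᵢ/Kᵢ = 1.1519 > 1, so g(0) = 0.2425 > 0 and g(1) = -0.1519 < 0.
Binary case is linear: z₁(K₁−1)(1+β(K₂−1)) + z₂(K₂−1)(1+β(K₁−1)) = 0
⇒ β = [z₁(K₁−1)+z₂(K₂−1)] / [−(K₁−1)(K₂−1)] = 0.24250/0.46838 = 0.5177
Compositions from xᵢ = zᵢ/(1+β(Kᵢ−1)), yᵢ = Kᵢxᵢ:
  A: x = 0.2139, y = 0.4945
  B: x = 0.7861, y = 0.5055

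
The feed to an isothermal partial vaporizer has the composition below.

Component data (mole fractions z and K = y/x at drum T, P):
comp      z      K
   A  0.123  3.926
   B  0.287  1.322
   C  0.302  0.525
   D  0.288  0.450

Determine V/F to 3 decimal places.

Material balance + equilibrium reduce to Σ zᵢ(Kᵢ−1)/(1+V/F(Kᵢ−1)) = 0.
g(0) = ΣzᵢKᵢ − 1 = 0.150 and g(1) = 1 − Σzᵢ/Kᵢ = -0.464, so a root lies in (0, 1).
Newton–Raphson from V/F = 0.5:
  V/F = 0.500: g = -0.1809, g' = -0.479 → V/F = 0.122
  V/F = 0.122: g = 0.0320, g' = -0.776 → V/F = 0.163
  V/F = 0.163: g = 0.0018, g' = -0.694 → V/F = 0.166
Converged at V/F = 0.166.

V/F = 0.166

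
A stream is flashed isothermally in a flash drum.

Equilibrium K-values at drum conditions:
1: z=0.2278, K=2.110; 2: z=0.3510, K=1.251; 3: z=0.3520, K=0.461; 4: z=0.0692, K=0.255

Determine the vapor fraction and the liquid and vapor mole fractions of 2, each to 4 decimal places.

Let ψ = V/F and solve Σ zᵢ(Kᵢ−1)/(1+ψ(Kᵢ−1)) = 0.
Feasibility: ΣzᵢKᵢ = 1.0997, Σzᵢ/Kᵢ = 1.4235 — both > 1, two phases present.
Iterate (Newton) starting at ψ = 0.31:
  ψ = 0.3100: g = -0.02496, g' = -0.3867 → ψ = 0.2455
  ψ = 0.2455: g = -0.00004, g' = -0.3863 → ψ = 0.2453
Converged at ψ = 0.2453.
Compositions from xᵢ = zᵢ/(1+ψ(Kᵢ−1)), yᵢ = Kᵢxᵢ:
  1: x = 0.1790, y = 0.3778
  2: x = 0.3306, y = 0.4136
  3: x = 0.4056, y = 0.1870
  4: x = 0.0847, y = 0.0216

ψ = 0.2453, x_2 = 0.3306, y_2 = 0.4136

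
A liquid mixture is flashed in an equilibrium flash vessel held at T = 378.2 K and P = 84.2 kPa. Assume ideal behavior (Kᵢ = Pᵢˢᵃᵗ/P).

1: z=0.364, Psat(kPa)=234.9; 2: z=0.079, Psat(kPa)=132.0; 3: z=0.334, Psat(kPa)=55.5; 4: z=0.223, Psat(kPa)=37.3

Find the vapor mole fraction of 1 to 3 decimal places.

Raoult's law: Kᵢ = Pᵢˢᵃᵗ/P = Pᵢˢᵃᵗ/84.2.
  K_1 = 234.9/84.2 = 2.78979, K_2 = 132.0/84.2 = 1.56770, K_3 = 55.5/84.2 = 0.65914, K_4 = 37.3/84.2 = 0.44299
Material balance + equilibrium reduce to Σ zᵢ(Kᵢ−1)/(1+β(Kᵢ−1)) = 0.
Feasibility: ΣzᵢKᵢ = 1.458, Σzᵢ/Kᵢ = 1.191 — both > 1, two phases present.
Newton–Raphson from β = 0.62:
  β = 0.620: g = 0.0079, g' = -0.500 → β = 0.636
Converged at β = 0.636.
Compositions from xᵢ = zᵢ/(1+β(Kᵢ−1)), yᵢ = Kᵢxᵢ:
  1: x = 0.170, y = 0.475
  2: x = 0.058, y = 0.091
  3: x = 0.426, y = 0.281
  4: x = 0.345, y = 0.153

y_1 = 0.475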